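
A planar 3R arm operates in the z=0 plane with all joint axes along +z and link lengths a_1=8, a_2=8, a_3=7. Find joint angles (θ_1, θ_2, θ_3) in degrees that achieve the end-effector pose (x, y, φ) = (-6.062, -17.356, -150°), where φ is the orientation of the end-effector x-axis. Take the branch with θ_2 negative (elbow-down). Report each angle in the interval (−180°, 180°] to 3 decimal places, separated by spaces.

-59.996 -60.006 -29.998

wrist centre = target − a_3·(cos φ, sin φ) = (0.0002, -13.8560)
cos θ_2 = (191.9887−8²−8²)/(2·8·8) = 0.4999; θ_2 = -60.0058° (elbow-down)
β = atan2(-13.8560,0.0002) = -89.9993°; ψ = atan2(-6.9286,11.9993) = -30.0029°
θ_1 = β − ψ = -59.9964°
θ_3 = φ − θ_1 − θ_2 = -29.9978° (wrapped to (-180°,180°])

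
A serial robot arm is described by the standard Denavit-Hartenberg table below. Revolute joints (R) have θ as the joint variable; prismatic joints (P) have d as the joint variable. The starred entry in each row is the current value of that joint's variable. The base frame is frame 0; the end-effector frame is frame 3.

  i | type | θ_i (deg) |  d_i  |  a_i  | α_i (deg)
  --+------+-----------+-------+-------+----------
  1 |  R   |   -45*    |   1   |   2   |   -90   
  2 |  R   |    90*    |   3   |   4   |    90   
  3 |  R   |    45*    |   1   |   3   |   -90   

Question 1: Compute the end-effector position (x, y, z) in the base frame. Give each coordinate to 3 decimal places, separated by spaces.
after link 1: o_1 = (1.4142, -1.4142, 1.0000)
after link 2: o_2 = (3.5355, 0.7071, -3.0000)
after link 3: o_3 = (5.7426, 1.5000, -5.1213)

5.743 1.500 -5.121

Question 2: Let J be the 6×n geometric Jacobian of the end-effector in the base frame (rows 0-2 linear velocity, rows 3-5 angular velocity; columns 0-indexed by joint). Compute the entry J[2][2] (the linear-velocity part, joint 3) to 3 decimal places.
2.121

axis z_2 = (0.7071,-0.7071,0.0000); lever o_n−o_2 = (2.2071,0.7929,-2.1213)
cross product → J_v[:, 2] = (1.5000,1.5000,2.1213)
J_ω[:, 2] = z_2
entry J[2][2] = 2.1213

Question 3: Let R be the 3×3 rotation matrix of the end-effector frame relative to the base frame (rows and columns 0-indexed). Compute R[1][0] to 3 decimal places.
End-effector x-axis (col 0 of R) = (0.5000,0.5000,-0.7071)
R[1][0] = 0.5000

0.500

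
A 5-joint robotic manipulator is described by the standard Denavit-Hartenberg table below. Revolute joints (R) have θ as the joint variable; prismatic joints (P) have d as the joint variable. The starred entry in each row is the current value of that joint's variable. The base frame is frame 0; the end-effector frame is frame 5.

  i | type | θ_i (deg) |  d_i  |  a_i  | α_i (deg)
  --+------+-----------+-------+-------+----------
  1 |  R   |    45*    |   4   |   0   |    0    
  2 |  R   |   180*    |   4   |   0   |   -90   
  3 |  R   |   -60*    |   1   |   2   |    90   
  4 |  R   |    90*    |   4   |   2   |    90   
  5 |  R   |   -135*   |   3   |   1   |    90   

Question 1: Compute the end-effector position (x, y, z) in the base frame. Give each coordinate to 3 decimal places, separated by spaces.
1.870 -1.373 13.977

after link 1: o_1 = (0.0000, 0.0000, 4.0000)
after link 2: o_2 = (0.0000, 0.0000, 8.0000)
after link 3: o_3 = (-0.0000, -1.4142, 9.7321)
after link 4: o_4 = (3.8637, -0.3789, 11.7321)
after link 5: o_5 = (1.8700, -1.3726, 13.9766)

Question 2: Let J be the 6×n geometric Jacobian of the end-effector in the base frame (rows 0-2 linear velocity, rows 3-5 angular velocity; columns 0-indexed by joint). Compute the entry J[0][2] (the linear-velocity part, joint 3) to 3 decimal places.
axis z_2 = (0.7071,-0.7071,0.0000); lever o_n−o_2 = (1.8700,-1.3726,5.9766)
cross product → J_v[:, 2] = (-4.2261,-4.2261,0.3517)
J_ω[:, 2] = z_2
entry J[0][2] = -4.2261

-4.226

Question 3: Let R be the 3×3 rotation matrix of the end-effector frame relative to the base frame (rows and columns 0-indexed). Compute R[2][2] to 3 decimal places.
0.354

End-effector z-axis (col 2 of R) = (-0.0670,0.9330,0.3536)
R[2][2] = 0.3536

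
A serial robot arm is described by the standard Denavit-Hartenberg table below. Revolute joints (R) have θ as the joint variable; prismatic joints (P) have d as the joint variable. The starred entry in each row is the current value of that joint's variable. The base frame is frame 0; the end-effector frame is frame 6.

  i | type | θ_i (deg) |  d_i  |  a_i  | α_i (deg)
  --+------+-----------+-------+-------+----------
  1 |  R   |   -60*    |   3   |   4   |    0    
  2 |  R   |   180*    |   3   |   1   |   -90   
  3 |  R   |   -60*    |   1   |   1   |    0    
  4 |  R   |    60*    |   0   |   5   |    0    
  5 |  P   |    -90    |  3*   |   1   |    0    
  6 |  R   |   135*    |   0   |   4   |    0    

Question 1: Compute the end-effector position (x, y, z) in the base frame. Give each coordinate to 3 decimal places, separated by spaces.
after link 1: o_1 = (2.0000, -3.4641, 3.0000)
after link 2: o_2 = (1.5000, -2.5981, 6.0000)
after link 3: o_3 = (0.3840, -2.6651, 6.8660)
after link 4: o_4 = (-2.1160, 1.6651, 6.8660)
after link 5: o_5 = (-4.7141, 0.1651, 7.8660)
after link 6: o_6 = (-6.1283, 2.6146, 5.0376)

-6.128 2.615 5.038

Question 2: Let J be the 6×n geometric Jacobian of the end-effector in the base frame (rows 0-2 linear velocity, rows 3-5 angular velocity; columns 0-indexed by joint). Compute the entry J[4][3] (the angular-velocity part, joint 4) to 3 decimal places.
axis z_3 = (-0.8660,-0.5000,0.0000); lever o_n−o_3 = (-6.5123,5.2796,-1.8284)
cross product → J_v[:, 3] = (0.9142,-1.5835,-7.8284)
J_ω[:, 3] = z_3
entry J[4][3] = -0.5000

-0.500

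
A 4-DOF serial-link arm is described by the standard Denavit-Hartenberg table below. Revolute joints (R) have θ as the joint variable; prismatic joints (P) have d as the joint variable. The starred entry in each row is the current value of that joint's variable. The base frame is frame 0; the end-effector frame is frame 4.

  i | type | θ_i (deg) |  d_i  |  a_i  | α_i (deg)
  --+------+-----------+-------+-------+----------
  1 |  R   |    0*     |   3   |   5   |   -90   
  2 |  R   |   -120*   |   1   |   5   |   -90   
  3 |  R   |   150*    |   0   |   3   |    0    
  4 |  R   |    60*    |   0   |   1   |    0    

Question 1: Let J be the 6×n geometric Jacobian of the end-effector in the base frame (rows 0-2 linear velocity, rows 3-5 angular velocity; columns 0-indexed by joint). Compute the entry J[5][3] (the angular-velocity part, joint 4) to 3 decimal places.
axis z_3 = (0.8660,0.0000,0.5000); lever o_n−o_3 = (0.4330,0.5000,-0.7500)
cross product → J_v[:, 3] = (-0.2500,0.8660,0.4330)
J_ω[:, 3] = z_3
entry J[5][3] = 0.5000

0.500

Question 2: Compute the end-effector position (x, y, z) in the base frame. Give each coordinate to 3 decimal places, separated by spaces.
after link 1: o_1 = (5.0000, 0.0000, 3.0000)
after link 2: o_2 = (2.5000, 1.0000, 7.3301)
after link 3: o_3 = (3.7990, -0.5000, 5.0801)
after link 4: o_4 = (4.2321, 0.0000, 4.3301)

4.232 0.000 4.330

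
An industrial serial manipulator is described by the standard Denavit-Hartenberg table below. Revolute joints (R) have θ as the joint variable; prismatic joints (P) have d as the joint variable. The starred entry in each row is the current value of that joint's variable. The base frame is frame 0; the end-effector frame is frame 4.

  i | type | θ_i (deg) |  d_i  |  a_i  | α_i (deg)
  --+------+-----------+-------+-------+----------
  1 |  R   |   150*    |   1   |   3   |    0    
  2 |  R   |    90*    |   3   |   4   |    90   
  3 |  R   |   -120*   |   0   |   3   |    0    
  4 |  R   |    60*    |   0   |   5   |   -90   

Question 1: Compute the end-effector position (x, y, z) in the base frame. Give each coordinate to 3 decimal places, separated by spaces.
-5.098 -2.830 -2.928

after link 1: o_1 = (-2.5981, 1.5000, 1.0000)
after link 2: o_2 = (-4.5981, -1.9641, 4.0000)
after link 3: o_3 = (-3.8481, -0.6651, 1.4019)
after link 4: o_4 = (-5.0981, -2.8301, -2.9282)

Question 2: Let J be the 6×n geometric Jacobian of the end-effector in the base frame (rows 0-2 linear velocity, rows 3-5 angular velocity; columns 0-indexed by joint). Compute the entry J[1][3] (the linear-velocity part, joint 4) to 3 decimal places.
axis z_3 = (-0.8660,0.5000,0.0000); lever o_n−o_3 = (-1.2500,-2.1651,-4.3301)
cross product → J_v[:, 3] = (-2.1651,-3.7500,2.5000)
J_ω[:, 3] = z_3
entry J[1][3] = -3.7500

-3.750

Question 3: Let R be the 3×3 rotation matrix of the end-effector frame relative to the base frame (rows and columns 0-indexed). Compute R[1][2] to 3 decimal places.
End-effector z-axis (col 2 of R) = (-0.4330,-0.7500,0.5000)
R[1][2] = -0.7500

-0.750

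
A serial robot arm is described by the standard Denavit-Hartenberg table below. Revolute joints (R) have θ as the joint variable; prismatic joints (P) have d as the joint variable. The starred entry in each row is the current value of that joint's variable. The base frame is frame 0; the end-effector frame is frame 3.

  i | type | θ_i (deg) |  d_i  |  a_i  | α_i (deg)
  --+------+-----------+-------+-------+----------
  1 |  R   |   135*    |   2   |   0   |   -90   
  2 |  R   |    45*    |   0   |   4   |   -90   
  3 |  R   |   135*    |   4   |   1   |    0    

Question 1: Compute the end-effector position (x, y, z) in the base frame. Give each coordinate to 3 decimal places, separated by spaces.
after link 1: o_1 = (0.0000, 0.0000, 2.0000)
after link 2: o_2 = (-2.0000, 2.0000, -0.8284)
after link 3: o_3 = (0.8536, 0.1464, -3.1569)

0.854 0.146 -3.157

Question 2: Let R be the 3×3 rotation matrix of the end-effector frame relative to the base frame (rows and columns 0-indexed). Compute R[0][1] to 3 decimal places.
End-effector y-axis (col 1 of R) = (-0.1464,-0.8536,0.5000)
R[0][1] = -0.1464

-0.146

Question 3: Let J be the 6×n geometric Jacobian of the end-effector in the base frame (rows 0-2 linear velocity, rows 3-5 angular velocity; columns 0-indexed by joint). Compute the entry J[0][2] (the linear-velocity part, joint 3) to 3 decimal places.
axis z_2 = (0.5000,-0.5000,-0.7071); lever o_n−o_2 = (2.8536,-1.8536,-2.3284)
cross product → J_v[:, 2] = (-0.1464,-0.8536,0.5000)
J_ω[:, 2] = z_2
entry J[0][2] = -0.1464

-0.146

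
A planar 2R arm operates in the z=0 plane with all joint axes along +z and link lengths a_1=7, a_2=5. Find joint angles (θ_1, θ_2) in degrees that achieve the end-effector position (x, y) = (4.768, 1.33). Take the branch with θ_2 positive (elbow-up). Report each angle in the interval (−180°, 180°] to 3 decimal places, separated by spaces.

cos θ_2 = (24.5027−7²−5²)/(2·7·5) = -0.7071; θ_2 = 134.9998° (elbow-up)
β = atan2(1.3300,4.7680) = 15.5861°; ψ = atan2(3.5355,3.4645) = 45.5817°
θ_1 = β − ψ = -29.9956°

-29.996 135.000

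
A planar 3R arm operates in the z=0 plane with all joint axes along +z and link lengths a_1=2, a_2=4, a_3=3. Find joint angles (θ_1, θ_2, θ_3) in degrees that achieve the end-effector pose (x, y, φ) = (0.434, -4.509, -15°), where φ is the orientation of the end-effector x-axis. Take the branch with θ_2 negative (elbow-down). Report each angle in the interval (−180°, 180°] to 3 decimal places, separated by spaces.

wrist centre = target − a_3·(cos φ, sin φ) = (-2.4638, -3.7325)
cos θ_2 = (20.0021−2²−4²)/(2·2·4) = 0.0001; θ_2 = -89.9926° (elbow-down)
β = atan2(-3.7325,-2.4638) = -123.4280°; ψ = atan2(-4.0000,2.0005) = -63.4290°
θ_1 = β − ψ = -59.9990°
θ_3 = φ − θ_1 − θ_2 = 134.9916° (wrapped to (-180°,180°])

-59.999 -89.993 134.992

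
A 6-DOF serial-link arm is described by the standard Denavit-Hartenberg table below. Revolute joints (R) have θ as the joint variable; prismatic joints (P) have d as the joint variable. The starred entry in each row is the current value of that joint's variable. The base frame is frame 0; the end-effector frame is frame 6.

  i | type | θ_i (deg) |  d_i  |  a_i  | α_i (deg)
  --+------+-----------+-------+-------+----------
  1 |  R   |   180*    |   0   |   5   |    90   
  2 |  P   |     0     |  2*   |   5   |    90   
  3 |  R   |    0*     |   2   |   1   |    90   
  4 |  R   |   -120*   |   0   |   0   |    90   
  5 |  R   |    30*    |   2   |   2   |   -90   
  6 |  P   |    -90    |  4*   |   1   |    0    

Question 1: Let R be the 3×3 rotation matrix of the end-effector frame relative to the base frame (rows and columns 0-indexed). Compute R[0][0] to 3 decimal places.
0.866

End-effector x-axis (col 0 of R) = (0.8660,-0.0000,-0.5000)
R[0][0] = 0.8660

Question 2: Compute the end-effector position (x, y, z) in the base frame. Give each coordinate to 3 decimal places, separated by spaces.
after link 1: o_1 = (-5.0000, 0.0000, 0.0000)
after link 2: o_2 = (-10.0000, 2.0000, 0.0000)
after link 3: o_3 = (-11.0000, 2.0000, -2.0000)
after link 4: o_4 = (-11.0000, 2.0000, -2.0000)
after link 5: o_5 = (-8.4019, 1.0000, -1.5000)
after link 6: o_6 = (-8.5359, -2.4641, -3.7321)

-8.536 -2.464 -3.732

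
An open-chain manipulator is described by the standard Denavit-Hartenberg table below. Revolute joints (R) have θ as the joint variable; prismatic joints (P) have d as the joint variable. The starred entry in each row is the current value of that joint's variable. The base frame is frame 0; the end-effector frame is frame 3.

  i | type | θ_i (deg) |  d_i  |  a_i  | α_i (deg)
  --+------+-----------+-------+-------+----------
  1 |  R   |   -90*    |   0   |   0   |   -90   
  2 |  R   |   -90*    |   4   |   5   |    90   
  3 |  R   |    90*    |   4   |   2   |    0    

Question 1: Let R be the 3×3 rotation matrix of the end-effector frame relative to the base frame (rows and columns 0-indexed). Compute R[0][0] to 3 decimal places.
1.000

End-effector x-axis (col 0 of R) = (1.0000,-0.0000,0.0000)
R[0][0] = 1.0000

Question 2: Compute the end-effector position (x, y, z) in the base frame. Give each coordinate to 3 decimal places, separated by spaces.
after link 1: o_1 = (0.0000, 0.0000, 0.0000)
after link 2: o_2 = (4.0000, -0.0000, 5.0000)
after link 3: o_3 = (6.0000, 4.0000, 5.0000)

6.000 4.000 5.000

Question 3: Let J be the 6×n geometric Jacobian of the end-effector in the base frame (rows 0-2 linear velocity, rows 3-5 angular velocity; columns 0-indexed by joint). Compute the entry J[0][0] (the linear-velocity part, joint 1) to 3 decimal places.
-4.000

axis z_0 = ẑ; lever o_n−o_0 = (6.0000,4.0000,5.0000)
cross product → J_v[:, 0] = (-4.0000,6.0000,0.0000)
J_ω[:, 0] = z_0
entry J[0][0] = -4.0000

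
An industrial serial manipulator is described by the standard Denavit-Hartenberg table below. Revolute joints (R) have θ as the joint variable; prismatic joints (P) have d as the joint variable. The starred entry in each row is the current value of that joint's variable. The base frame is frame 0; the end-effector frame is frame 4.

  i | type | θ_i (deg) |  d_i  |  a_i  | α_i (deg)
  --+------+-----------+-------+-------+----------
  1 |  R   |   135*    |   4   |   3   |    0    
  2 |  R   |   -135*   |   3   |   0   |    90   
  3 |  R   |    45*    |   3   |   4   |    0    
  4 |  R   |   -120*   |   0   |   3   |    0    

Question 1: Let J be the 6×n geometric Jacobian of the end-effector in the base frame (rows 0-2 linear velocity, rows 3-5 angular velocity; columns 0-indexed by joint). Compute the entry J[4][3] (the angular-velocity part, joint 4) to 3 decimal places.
-1.000

axis z_3 = (0.0000,-1.0000,0.0000); lever o_n−o_3 = (0.7765,-0.0000,-2.8978)
cross product → J_v[:, 3] = (2.8978,0.0000,0.7765)
J_ω[:, 3] = z_3
entry J[4][3] = -1.0000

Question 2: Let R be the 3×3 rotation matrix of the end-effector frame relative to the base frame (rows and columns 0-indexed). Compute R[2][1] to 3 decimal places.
0.259

End-effector y-axis (col 1 of R) = (0.9659,0.0000,0.2588)
R[2][1] = 0.2588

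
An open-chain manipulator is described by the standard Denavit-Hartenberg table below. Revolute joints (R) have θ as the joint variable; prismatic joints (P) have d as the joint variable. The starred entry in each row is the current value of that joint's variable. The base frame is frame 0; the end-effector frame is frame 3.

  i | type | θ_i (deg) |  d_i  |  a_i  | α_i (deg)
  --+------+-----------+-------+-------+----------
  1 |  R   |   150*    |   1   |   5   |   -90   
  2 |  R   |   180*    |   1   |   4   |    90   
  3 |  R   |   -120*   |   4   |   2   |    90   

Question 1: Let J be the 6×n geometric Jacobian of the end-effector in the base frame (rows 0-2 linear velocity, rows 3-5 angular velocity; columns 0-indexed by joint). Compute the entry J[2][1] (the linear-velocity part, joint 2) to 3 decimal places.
axis z_1 = (-0.5000,-0.8660,0.0000); lever o_n−o_1 = (2.9641,-0.8660,-4.0000)
cross product → J_v[:, 1] = (3.4641,-2.0000,3.0000)
J_ω[:, 1] = z_1
entry J[2][1] = 3.0000

3.000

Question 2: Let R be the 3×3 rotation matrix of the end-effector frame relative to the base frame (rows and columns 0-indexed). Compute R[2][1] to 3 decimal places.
End-effector y-axis (col 1 of R) = (-0.0000,-0.0000,-1.0000)
R[2][1] = -1.0000

-1.000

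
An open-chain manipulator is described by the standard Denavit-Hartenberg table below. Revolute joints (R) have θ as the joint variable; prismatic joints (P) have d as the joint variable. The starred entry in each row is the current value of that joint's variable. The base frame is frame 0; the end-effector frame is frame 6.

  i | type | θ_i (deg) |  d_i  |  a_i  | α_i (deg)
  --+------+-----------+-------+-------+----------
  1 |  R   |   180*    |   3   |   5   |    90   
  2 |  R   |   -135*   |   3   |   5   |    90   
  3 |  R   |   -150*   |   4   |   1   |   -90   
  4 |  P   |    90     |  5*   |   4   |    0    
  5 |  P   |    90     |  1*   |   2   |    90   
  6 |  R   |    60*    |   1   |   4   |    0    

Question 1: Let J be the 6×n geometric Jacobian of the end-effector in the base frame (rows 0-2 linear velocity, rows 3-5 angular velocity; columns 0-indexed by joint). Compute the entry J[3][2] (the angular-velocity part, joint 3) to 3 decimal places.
0.707

axis z_2 = (0.7071,-0.0000,0.7071); lever o_n−o_2 = (4.4761,-6.6962,-5.8903)
cross product → J_v[:, 2] = (4.7349,7.3301,-4.7349)
J_ω[:, 2] = z_2
entry J[3][2] = 0.7071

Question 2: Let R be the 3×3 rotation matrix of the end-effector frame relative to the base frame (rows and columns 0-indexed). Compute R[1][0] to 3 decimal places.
-0.500

End-effector x-axis (col 0 of R) = (0.6124,-0.5000,-0.6124)
R[1][0] = -0.5000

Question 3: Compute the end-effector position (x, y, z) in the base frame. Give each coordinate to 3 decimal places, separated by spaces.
after link 1: o_1 = (-5.0000, 0.0000, 3.0000)
after link 2: o_2 = (-1.4645, 3.0000, -0.5355)
after link 3: o_3 = (0.7516, 2.5000, 2.9053)
after link 4: o_4 = (-0.3091, -1.8301, -1.6909)
after link 5: o_5 = (1.2692, -1.6962, -3.2692)
after link 6: o_6 = (3.0116, -3.6962, -6.4258)

3.012 -3.696 -6.426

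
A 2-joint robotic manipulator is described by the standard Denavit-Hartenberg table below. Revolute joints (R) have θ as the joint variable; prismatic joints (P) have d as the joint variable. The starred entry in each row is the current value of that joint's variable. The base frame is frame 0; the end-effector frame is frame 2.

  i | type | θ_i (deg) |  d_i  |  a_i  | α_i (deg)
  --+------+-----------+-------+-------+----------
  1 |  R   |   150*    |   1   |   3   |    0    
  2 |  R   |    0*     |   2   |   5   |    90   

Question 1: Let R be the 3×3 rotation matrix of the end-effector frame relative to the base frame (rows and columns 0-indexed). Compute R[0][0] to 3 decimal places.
-0.866

End-effector x-axis (col 0 of R) = (-0.8660,0.5000,0.0000)
R[0][0] = -0.8660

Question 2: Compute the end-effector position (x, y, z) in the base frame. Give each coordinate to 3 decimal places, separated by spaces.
after link 1: o_1 = (-2.5981, 1.5000, 1.0000)
after link 2: o_2 = (-6.9282, 4.0000, 3.0000)

-6.928 4.000 3.000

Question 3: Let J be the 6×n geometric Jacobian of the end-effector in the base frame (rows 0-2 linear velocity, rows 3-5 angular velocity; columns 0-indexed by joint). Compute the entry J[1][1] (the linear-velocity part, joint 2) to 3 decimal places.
-4.330

axis z_1 = (0.0000,0.0000,1.0000); lever o_n−o_1 = (-4.3301,2.5000,2.0000)
cross product → J_v[:, 1] = (-2.5000,-4.3301,0.0000)
J_ω[:, 1] = z_1
entry J[1][1] = -4.3301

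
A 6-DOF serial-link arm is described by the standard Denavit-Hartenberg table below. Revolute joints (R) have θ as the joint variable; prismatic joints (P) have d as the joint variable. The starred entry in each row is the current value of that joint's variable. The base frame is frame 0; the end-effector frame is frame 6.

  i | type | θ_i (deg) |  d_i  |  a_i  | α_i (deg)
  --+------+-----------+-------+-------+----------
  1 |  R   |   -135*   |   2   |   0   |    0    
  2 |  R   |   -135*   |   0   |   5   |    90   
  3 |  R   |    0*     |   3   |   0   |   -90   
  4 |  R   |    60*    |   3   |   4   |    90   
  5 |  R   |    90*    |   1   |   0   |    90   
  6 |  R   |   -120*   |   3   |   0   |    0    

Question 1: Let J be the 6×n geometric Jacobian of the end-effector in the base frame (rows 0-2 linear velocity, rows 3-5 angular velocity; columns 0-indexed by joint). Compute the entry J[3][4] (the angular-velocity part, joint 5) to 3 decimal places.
axis z_4 = (0.5000,0.8660,0.0000); lever o_n−o_4 = (-2.0981,2.3660,0.0000)
cross product → J_v[:, 4] = (-0.0000,-0.0000,3.0000)
J_ω[:, 4] = z_4
entry J[3][4] = 0.5000

0.500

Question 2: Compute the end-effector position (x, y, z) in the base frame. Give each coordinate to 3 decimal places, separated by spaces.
-2.562 9.366 5.000

after link 1: o_1 = (0.0000, 0.0000, 2.0000)
after link 2: o_2 = (-0.0000, 5.0000, 2.0000)
after link 3: o_3 = (3.0000, 5.0000, 2.0000)
after link 4: o_4 = (-0.4641, 7.0000, 5.0000)
after link 5: o_5 = (0.0359, 7.8660, 5.0000)
after link 6: o_6 = (-2.5622, 9.3660, 5.0000)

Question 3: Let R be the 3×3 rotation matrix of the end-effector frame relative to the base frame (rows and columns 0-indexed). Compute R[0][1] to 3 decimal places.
-0.250

End-effector y-axis (col 1 of R) = (-0.2500,-0.4330,0.8660)
R[0][1] = -0.2500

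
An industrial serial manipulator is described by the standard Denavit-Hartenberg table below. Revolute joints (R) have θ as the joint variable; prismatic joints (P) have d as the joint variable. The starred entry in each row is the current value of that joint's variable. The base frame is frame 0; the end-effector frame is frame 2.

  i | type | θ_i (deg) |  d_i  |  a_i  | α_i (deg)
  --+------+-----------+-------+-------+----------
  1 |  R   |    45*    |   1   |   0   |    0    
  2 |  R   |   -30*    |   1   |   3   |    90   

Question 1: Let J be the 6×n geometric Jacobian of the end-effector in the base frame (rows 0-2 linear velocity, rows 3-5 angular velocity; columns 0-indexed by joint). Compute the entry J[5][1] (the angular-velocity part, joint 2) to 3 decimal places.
1.000

axis z_1 = (0.0000,0.0000,1.0000); lever o_n−o_1 = (2.8978,0.7765,1.0000)
cross product → J_v[:, 1] = (-0.7765,2.8978,0.0000)
J_ω[:, 1] = z_1
entry J[5][1] = 1.0000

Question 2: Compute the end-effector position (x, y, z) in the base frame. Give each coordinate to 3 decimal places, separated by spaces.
2.898 0.776 2.000

after link 1: o_1 = (0.0000, 0.0000, 1.0000)
after link 2: o_2 = (2.8978, 0.7765, 2.0000)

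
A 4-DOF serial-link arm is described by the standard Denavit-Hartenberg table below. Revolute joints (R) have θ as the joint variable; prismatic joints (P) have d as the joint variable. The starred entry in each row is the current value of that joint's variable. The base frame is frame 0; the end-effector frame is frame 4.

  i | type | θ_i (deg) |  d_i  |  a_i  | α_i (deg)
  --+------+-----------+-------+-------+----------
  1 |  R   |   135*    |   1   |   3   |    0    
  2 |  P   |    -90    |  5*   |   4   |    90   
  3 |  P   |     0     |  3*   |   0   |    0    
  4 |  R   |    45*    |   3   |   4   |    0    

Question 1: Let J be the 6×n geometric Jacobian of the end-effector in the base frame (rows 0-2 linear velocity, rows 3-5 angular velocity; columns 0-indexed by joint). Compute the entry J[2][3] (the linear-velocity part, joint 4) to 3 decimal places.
axis z_3 = (0.7071,-0.7071,0.0000); lever o_n−o_3 = (4.1213,-0.1213,2.8284)
cross product → J_v[:, 3] = (-2.0000,-2.0000,2.8284)
J_ω[:, 3] = z_3
entry J[2][3] = 2.8284

2.828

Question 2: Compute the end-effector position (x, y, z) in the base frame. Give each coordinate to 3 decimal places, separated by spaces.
after link 1: o_1 = (-2.1213, 2.1213, 1.0000)
after link 2: o_2 = (0.7071, 4.9497, 6.0000)
after link 3: o_3 = (2.8284, 2.8284, 6.0000)
after link 4: o_4 = (6.9497, 2.7071, 8.8284)

6.950 2.707 8.828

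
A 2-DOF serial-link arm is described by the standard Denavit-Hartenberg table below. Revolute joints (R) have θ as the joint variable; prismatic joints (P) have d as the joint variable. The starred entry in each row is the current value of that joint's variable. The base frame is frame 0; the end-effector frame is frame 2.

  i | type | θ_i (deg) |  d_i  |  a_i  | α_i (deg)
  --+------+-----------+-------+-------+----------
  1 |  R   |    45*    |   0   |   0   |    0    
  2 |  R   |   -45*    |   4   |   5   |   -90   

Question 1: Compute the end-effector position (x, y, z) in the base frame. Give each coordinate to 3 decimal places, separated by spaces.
after link 1: o_1 = (0.0000, 0.0000, 0.0000)
after link 2: o_2 = (5.0000, 0.0000, 4.0000)

5.000 0.000 4.000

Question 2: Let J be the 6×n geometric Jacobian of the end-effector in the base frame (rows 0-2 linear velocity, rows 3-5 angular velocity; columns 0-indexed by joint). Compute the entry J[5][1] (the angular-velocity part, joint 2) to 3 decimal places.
1.000

axis z_1 = (0.0000,0.0000,1.0000); lever o_n−o_1 = (5.0000,0.0000,4.0000)
cross product → J_v[:, 1] = (0.0000,5.0000,0.0000)
J_ω[:, 1] = z_1
entry J[5][1] = 1.0000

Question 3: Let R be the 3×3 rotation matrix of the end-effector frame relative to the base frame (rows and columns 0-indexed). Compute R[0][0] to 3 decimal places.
1.000

End-effector x-axis (col 0 of R) = (1.0000,0.0000,0.0000)
R[0][0] = 1.0000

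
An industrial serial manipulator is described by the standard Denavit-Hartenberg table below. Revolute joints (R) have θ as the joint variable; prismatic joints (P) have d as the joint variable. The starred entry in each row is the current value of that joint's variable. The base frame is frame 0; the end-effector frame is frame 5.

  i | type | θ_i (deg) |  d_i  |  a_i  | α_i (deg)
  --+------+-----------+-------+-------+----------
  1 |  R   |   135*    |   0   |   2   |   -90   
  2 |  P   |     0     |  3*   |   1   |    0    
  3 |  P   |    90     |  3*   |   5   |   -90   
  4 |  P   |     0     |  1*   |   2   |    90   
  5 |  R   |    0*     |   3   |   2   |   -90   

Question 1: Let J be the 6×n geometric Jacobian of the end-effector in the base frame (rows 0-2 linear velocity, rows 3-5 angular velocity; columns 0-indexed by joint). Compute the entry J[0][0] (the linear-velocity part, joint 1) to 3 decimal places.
4.950

axis z_0 = ẑ; lever o_n−o_0 = (-7.7782,-4.9497,-9.0000)
cross product → J_v[:, 0] = (4.9497,-7.7782,0.0000)
J_ω[:, 0] = z_0
entry J[0][0] = 4.9497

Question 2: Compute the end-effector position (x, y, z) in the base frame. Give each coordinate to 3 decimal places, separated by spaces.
-7.778 -4.950 -9.000

after link 1: o_1 = (-1.4142, 1.4142, 0.0000)
after link 2: o_2 = (-4.2426, 0.0000, 0.0000)
after link 3: o_3 = (-6.3640, -2.1213, -5.0000)
after link 4: o_4 = (-5.6569, -2.8284, -7.0000)
after link 5: o_5 = (-7.7782, -4.9497, -9.0000)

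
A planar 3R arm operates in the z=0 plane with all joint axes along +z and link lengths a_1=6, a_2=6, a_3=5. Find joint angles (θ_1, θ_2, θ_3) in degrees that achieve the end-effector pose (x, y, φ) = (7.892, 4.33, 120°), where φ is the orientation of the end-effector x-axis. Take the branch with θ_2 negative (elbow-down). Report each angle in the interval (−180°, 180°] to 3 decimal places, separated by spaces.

30.002 -60.006 150.004

wrist centre = target − a_3·(cos φ, sin φ) = (10.3920, -0.0001)
cos θ_2 = (107.9937−6²−6²)/(2·6·6) = 0.4999; θ_2 = -60.0058° (elbow-down)
β = atan2(-0.0001,10.3920) = -0.0007°; ψ = atan2(-5.1965,8.9995) = -30.0029°
θ_1 = β − ψ = 30.0022°
θ_3 = φ − θ_1 − θ_2 = 150.0036° (wrapped to (-180°,180°])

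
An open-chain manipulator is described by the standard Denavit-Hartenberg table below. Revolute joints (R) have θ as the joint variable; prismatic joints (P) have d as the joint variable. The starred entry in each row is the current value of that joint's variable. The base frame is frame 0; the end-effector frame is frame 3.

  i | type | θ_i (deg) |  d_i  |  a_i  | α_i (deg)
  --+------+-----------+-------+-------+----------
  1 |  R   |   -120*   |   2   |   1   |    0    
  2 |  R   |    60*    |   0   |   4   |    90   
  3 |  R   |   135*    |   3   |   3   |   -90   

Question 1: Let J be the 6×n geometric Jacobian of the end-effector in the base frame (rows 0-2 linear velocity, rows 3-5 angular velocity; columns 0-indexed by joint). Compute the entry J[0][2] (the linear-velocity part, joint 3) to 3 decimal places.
-1.061

axis z_2 = (-0.8660,-0.5000,0.0000); lever o_n−o_2 = (-3.6587,0.3371,2.1213)
cross product → J_v[:, 2] = (-1.0607,1.8371,-2.1213)
J_ω[:, 2] = z_2
entry J[0][2] = -1.0607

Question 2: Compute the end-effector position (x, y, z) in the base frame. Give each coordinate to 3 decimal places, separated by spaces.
-2.159 -3.993 4.121

after link 1: o_1 = (-0.5000, -0.8660, 2.0000)
after link 2: o_2 = (1.5000, -4.3301, 2.0000)
after link 3: o_3 = (-2.1587, -3.9930, 4.1213)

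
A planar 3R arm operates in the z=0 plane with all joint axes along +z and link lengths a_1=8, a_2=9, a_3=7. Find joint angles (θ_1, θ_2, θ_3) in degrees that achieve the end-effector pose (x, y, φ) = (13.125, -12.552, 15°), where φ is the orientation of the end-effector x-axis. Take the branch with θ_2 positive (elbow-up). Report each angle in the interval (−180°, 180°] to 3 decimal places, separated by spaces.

-90.005 45.007 59.998

wrist centre = target − a_3·(cos φ, sin φ) = (6.3635, -14.3637)
cos θ_2 = (246.8112−8²−9²)/(2·8·9) = 0.7070; θ_2 = 45.0068° (elbow-up)
β = atan2(-14.3637,6.3635) = -66.1054°; ψ = atan2(6.3647,14.3632) = 23.8994°
θ_1 = β − ψ = -90.0048°
θ_3 = φ − θ_1 − θ_2 = 59.9980° (wrapped to (-180°,180°])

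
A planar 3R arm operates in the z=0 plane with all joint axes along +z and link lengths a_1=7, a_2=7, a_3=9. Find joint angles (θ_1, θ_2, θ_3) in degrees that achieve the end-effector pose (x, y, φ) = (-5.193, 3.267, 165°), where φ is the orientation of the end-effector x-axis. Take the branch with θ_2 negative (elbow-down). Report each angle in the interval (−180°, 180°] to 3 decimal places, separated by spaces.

89.995 -149.998 -134.997

wrist centre = target − a_3·(cos φ, sin φ) = (3.5003, 0.9376)
cos θ_2 = (13.1315−7²−7²)/(2·7·7) = -0.8660; θ_2 = -149.9977° (elbow-down)
β = atan2(0.9376,3.5003) = 14.9957°; ψ = atan2(-3.5002,0.9380) = -74.9989°
θ_1 = β − ψ = 89.9945°
θ_3 = φ − θ_1 − θ_2 = -134.9968° (wrapped to (-180°,180°])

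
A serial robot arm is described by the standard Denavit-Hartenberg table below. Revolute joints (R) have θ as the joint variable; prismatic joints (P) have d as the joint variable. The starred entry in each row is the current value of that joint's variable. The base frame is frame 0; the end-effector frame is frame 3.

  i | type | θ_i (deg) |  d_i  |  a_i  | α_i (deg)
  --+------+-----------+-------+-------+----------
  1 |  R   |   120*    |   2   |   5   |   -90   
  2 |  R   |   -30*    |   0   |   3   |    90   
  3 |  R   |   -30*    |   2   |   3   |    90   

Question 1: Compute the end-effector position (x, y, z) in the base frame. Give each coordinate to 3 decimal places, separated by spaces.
-3.125 8.413 6.531

after link 1: o_1 = (-2.5000, 4.3301, 2.0000)
after link 2: o_2 = (-3.7990, 6.5801, 3.5000)
after link 3: o_3 = (-3.1250, 8.4127, 6.5311)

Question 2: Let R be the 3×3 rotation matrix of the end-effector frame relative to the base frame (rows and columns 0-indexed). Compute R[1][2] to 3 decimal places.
0.058

End-effector z-axis (col 2 of R) = (0.9665,0.0580,-0.2500)
R[1][2] = 0.0580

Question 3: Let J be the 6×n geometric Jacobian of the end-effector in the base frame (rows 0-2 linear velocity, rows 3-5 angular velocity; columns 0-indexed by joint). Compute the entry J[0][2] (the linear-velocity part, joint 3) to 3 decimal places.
-2.900

axis z_2 = (0.2500,-0.4330,0.8660); lever o_n−o_2 = (0.6740,1.8325,3.0311)
cross product → J_v[:, 2] = (-2.8995,-0.1740,0.7500)
J_ω[:, 2] = z_2
entry J[0][2] = -2.8995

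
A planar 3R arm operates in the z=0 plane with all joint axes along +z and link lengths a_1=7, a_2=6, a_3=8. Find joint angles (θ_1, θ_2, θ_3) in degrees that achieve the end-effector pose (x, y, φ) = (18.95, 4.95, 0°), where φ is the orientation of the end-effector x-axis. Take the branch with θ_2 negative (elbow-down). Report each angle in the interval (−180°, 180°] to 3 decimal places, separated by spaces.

44.997 -44.992 -0.005

wrist centre = target − a_3·(cos φ, sin φ) = (10.9500, 4.9500)
cos θ_2 = (144.4050−7²−6²)/(2·7·6) = 0.7072; θ_2 = -44.9923° (elbow-down)
β = atan2(4.9500,10.9500) = 24.3256°; ψ = atan2(-4.2421,11.2432) = -20.6715°
θ_1 = β − ψ = 44.9971°
θ_3 = φ − θ_1 − θ_2 = -0.0048° (wrapped to (-180°,180°])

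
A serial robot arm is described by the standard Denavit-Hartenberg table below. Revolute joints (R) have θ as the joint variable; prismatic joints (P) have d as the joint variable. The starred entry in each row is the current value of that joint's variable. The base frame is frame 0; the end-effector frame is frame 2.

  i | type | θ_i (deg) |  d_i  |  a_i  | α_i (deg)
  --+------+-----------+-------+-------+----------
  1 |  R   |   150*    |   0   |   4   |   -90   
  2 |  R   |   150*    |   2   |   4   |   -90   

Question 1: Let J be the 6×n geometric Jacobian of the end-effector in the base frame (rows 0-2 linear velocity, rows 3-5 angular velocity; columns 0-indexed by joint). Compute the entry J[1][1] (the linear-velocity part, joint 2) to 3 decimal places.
-1.000

axis z_1 = (-0.5000,-0.8660,0.0000); lever o_n−o_1 = (2.0000,-3.4641,-2.0000)
cross product → J_v[:, 1] = (1.7321,-1.0000,3.4641)
J_ω[:, 1] = z_1
entry J[1][1] = -1.0000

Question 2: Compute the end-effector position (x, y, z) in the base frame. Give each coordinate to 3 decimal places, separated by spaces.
-1.464 -1.464 -2.000

after link 1: o_1 = (-3.4641, 2.0000, 0.0000)
after link 2: o_2 = (-1.4641, -1.4641, -2.0000)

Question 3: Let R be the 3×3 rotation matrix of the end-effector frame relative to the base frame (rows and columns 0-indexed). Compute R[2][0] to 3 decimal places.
End-effector x-axis (col 0 of R) = (0.7500,-0.4330,-0.5000)
R[2][0] = -0.5000

-0.500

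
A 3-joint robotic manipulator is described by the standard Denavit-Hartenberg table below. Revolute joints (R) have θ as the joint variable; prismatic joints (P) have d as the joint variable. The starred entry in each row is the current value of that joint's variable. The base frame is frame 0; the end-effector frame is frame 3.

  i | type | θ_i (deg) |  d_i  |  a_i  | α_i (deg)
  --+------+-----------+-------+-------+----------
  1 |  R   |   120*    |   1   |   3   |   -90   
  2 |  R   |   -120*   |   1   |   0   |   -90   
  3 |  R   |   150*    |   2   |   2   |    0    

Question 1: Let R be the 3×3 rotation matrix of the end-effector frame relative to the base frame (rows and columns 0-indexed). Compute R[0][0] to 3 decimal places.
End-effector x-axis (col 0 of R) = (0.2165,0.6250,-0.7500)
R[0][0] = 0.2165

0.217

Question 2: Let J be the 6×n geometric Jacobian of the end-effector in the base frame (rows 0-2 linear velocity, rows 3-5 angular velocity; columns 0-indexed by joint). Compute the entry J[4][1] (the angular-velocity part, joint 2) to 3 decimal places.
-0.500

axis z_1 = (-0.8660,-0.5000,0.0000); lever o_n−o_1 = (-1.2990,2.2500,-0.5000)
cross product → J_v[:, 1] = (0.2500,-0.4330,-2.5981)
J_ω[:, 1] = z_1
entry J[4][1] = -0.5000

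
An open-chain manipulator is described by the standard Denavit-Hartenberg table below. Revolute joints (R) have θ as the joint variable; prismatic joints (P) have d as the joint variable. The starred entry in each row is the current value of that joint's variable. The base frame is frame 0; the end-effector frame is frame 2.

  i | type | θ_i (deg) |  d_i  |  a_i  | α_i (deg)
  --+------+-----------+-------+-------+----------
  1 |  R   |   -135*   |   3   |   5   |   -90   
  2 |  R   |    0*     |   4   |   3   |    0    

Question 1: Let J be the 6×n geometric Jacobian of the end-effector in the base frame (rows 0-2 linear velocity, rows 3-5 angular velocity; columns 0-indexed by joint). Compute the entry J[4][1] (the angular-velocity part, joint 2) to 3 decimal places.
-0.707

axis z_1 = (0.7071,-0.7071,0.0000); lever o_n−o_1 = (0.7071,-4.9497,0.0000)
cross product → J_v[:, 1] = (-0.0000,-0.0000,-3.0000)
J_ω[:, 1] = z_1
entry J[4][1] = -0.7071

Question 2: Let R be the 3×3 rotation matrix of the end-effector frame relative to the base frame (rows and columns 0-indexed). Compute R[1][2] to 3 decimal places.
-0.707

End-effector z-axis (col 2 of R) = (0.7071,-0.7071,0.0000)
R[1][2] = -0.7071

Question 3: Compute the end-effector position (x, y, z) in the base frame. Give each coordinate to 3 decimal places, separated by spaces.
after link 1: o_1 = (-3.5355, -3.5355, 3.0000)
after link 2: o_2 = (-2.8284, -8.4853, 3.0000)

-2.828 -8.485 3.000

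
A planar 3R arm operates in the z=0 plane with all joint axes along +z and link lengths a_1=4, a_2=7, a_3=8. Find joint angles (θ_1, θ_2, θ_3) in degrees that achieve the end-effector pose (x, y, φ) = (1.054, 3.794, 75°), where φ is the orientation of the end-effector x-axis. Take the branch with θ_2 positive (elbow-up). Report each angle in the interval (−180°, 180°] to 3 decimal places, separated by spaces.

135.011 149.995 149.994

wrist centre = target − a_3·(cos φ, sin φ) = (-1.0166, -3.9334)
cos θ_2 = (16.5051−4²−7²)/(2·4·7) = -0.8660; θ_2 = 149.9949° (elbow-up)
β = atan2(-3.9334,-1.0166) = -104.4905°; ψ = atan2(3.5005,-2.0619) = 120.4987°
θ_1 = β − ψ = -224.9892°
θ_3 = φ − θ_1 − θ_2 = 149.9943° (wrapped to (-180°,180°])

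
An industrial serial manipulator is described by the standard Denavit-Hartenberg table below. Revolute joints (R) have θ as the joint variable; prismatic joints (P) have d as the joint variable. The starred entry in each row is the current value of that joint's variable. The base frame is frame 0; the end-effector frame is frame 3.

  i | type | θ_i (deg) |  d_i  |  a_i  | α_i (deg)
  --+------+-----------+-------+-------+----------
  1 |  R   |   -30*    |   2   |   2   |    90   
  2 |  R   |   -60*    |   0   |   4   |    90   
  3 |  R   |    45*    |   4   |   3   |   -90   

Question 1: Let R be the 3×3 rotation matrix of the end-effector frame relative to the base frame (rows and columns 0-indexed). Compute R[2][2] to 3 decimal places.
End-effector z-axis (col 2 of R) = (-0.6597,-0.4356,0.6124)
R[2][2] = 0.6124

0.612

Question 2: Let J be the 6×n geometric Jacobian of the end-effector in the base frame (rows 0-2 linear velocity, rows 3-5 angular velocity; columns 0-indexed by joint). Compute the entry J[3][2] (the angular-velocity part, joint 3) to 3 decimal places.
axis z_2 = (-0.7500,0.4330,-0.5000); lever o_n−o_2 = (-3.1421,-0.6354,-3.8371)
cross product → J_v[:, 2] = (-1.9792,-1.3068,1.8371)
J_ω[:, 2] = z_2
entry J[3][2] = -0.7500

-0.750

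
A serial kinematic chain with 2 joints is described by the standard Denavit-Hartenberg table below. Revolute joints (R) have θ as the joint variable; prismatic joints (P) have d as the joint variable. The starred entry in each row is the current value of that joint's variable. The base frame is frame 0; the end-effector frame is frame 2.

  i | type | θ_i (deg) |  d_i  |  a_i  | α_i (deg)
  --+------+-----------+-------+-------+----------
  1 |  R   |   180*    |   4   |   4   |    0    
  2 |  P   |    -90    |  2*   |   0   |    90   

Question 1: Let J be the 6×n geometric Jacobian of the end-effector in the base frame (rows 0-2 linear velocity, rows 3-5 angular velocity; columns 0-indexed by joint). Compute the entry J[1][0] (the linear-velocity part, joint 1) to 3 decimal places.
axis z_0 = ẑ; lever o_n−o_0 = (-4.0000,0.0000,6.0000)
cross product → J_v[:, 0] = (-0.0000,-4.0000,0.0000)
J_ω[:, 0] = z_0
entry J[1][0] = -4.0000

-4.000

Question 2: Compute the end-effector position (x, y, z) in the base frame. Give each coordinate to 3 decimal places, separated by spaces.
after link 1: o_1 = (-4.0000, 0.0000, 4.0000)
after link 2: o_2 = (-4.0000, 0.0000, 6.0000)

-4.000 0.000 6.000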